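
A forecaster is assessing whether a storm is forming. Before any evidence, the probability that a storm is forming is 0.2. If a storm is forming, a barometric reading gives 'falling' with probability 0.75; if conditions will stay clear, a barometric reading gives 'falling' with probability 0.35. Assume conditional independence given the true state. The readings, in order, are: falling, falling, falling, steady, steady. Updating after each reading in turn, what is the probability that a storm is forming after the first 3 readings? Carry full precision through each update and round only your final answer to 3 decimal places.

0.711

After 'falling': P(storm) = 0.75·0.2000 / (0.75·0.2000 + 0.35·0.8000) ≈ 0.3488
After 'falling': P(storm) = 0.75·0.3488 / (0.75·0.3488 + 0.35·0.6512) ≈ 0.5344
After 'falling': P(storm) = 0.75·0.5344 / (0.75·0.5344 + 0.35·0.4656) ≈ 0.7110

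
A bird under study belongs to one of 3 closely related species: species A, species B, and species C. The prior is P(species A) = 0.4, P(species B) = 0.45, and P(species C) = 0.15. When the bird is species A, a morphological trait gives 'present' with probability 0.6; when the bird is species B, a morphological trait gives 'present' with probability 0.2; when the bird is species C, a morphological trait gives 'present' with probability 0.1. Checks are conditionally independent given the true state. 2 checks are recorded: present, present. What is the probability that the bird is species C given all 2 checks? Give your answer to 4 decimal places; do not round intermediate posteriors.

After 'present': normaliser = 0.6·0.4000 + 0.2·0.4500 + 0.1·0.1500; P(species A) ≈ 0.6957, P(species B) ≈ 0.2609, P(species C) ≈ 0.0435
After 'present': normaliser = 0.6·0.6957 + 0.2·0.2609 + 0.1·0.0435; P(species A) ≈ 0.8807, P(species B) ≈ 0.1101, P(species C) ≈ 0.0092

0.0092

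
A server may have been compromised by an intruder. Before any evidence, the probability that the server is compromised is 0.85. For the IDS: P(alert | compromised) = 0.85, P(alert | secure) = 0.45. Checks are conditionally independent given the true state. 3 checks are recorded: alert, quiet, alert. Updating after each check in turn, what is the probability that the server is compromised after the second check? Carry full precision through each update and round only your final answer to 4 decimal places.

After 'alert': P(compromised) = 0.85·0.8500 / (0.85·0.8500 + 0.45·0.1500) ≈ 0.9146
After 'quiet': P(compromised) = 0.15·0.9146 / (0.15·0.9146 + 0.55·0.0854) ≈ 0.7448

0.7448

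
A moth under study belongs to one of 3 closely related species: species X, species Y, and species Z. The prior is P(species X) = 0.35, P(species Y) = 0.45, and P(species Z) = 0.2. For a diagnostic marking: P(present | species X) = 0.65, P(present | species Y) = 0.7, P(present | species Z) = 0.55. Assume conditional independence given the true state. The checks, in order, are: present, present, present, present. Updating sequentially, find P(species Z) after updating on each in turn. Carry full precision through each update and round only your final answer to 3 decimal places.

Apply Bayes' rule sequentially, carrying P(species Z) forward.
After 'present': normaliser = 0.65·0.3500 + 0.7·0.4500 + 0.55·0.2000; P(species X) ≈ 0.3487, P(species Y) ≈ 0.4828, P(species Z) ≈ 0.1686
After 'present': normaliser = 0.65·0.3487 + 0.7·0.4828 + 0.55·0.1686; P(species X) ≈ 0.3448, P(species Y) ≈ 0.5141, P(species Z) ≈ 0.1411
After 'present': normaliser = 0.65·0.3448 + 0.7·0.5141 + 0.55·0.1411; P(species X) ≈ 0.3388, P(species Y) ≈ 0.5440, P(species Z) ≈ 0.1173
After 'present': normaliser = 0.65·0.3388 + 0.7·0.5440 + 0.55·0.1173; P(species X) ≈ 0.3309, P(species Y) ≈ 0.5722, P(species Z) ≈ 0.0969

0.097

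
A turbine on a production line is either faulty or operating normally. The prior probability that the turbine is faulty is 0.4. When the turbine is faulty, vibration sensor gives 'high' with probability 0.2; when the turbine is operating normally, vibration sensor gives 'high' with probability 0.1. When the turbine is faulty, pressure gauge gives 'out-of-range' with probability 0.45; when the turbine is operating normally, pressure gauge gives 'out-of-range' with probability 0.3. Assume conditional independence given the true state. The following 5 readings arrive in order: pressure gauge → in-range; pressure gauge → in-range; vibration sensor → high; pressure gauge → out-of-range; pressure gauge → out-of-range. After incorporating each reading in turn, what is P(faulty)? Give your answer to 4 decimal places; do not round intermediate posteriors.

After pressure gauge='in-range': P(faulty) = 0.55·0.4000 / (0.55·0.4000 + 0.7·0.6000) ≈ 0.3438
After pressure gauge='in-range': P(faulty) = 0.55·0.3438 / (0.55·0.3438 + 0.7·0.6562) ≈ 0.2916
After vibration sensor='high': P(faulty) = 0.2·0.2916 / (0.2·0.2916 + 0.1·0.7084) ≈ 0.4515
After pressure gauge='out-of-range': P(faulty) = 0.45·0.4515 / (0.45·0.4515 + 0.3·0.5485) ≈ 0.5525
After pressure gauge='out-of-range': P(faulty) = 0.45·0.5525 / (0.45·0.5525 + 0.3·0.4475) ≈ 0.6494

0.6494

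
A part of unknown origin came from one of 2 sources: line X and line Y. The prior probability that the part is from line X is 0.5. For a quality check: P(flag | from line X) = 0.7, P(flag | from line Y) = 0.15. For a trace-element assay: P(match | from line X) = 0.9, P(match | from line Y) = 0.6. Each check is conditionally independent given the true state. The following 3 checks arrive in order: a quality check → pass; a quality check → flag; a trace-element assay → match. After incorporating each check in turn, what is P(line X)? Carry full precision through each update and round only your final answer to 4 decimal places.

After a quality check='pass': P(line X) = 0.3·0.5000 / (0.3·0.5000 + 0.85·0.5000) ≈ 0.2609
After a quality check='flag': P(line X) = 0.7·0.2609 / (0.7·0.2609 + 0.15·0.7391) ≈ 0.6222
After a trace-element assay='match': P(line X) = 0.9·0.6222 / (0.9·0.6222 + 0.6·0.3778) ≈ 0.7119

0.7119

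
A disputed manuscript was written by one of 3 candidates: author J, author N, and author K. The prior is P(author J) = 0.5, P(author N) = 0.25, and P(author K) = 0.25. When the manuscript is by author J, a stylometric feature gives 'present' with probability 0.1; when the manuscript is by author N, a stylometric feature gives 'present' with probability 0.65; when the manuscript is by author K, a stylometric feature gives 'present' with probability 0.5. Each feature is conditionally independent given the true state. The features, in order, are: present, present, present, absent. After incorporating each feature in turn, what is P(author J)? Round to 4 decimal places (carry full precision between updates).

0.0112

After 'present': normaliser = 0.1·0.5000 + 0.65·0.2500 + 0.5·0.2500; P(author J) ≈ 0.1481, P(author N) ≈ 0.4815, P(author K) ≈ 0.3704
After 'present': normaliser = 0.1·0.1481 + 0.65·0.4815 + 0.5·0.3704; P(author J) ≈ 0.0289, P(author N) ≈ 0.6101, P(author K) ≈ 0.3610
After 'present': normaliser = 0.1·0.0289 + 0.65·0.6101 + 0.5·0.3610; P(author J) ≈ 0.0050, P(author N) ≈ 0.6838, P(author K) ≈ 0.3112
After 'absent': normaliser = 0.9·0.0050 + 0.35·0.6838 + 0.5·0.3112; P(author J) ≈ 0.0112, P(author N) ≈ 0.5992, P(author K) ≈ 0.3896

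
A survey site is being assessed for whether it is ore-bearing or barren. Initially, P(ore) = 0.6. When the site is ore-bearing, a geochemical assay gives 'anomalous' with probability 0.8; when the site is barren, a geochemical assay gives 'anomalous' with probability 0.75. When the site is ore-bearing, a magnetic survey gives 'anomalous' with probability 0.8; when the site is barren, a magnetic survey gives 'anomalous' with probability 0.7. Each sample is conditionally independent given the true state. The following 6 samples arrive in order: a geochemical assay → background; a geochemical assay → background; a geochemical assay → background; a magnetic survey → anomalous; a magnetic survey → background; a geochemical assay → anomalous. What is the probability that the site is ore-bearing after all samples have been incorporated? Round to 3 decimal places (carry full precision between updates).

After a geochemical assay='background': P(ore) = 0.2·0.6000 / (0.2·0.6000 + 0.25·0.4000) ≈ 0.5455
After a geochemical assay='background': P(ore) = 0.2·0.5455 / (0.2·0.5455 + 0.25·0.4545) ≈ 0.4898
After a geochemical assay='background': P(ore) = 0.2·0.4898 / (0.2·0.4898 + 0.25·0.5102) ≈ 0.4344
After a magnetic survey='anomalous': P(ore) = 0.8·0.4344 / (0.8·0.4344 + 0.7·0.5656) ≈ 0.4674
After a magnetic survey='background': P(ore) = 0.2·0.4674 / (0.2·0.4674 + 0.3·0.5326) ≈ 0.3691
After a geochemical assay='anomalous': P(ore) = 0.8·0.3691 / (0.8·0.3691 + 0.75·0.6309) ≈ 0.3843

0.384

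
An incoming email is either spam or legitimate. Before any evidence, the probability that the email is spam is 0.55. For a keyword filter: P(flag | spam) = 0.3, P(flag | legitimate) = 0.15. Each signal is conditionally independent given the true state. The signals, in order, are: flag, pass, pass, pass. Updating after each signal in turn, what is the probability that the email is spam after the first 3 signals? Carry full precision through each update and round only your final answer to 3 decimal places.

After 'flag': P(spam) = 0.3·0.5500 / (0.3·0.5500 + 0.15·0.4500) ≈ 0.7097
After 'pass': P(spam) = 0.7·0.7097 / (0.7·0.7097 + 0.85·0.2903) ≈ 0.6681
After 'pass': P(spam) = 0.7·0.6681 / (0.7·0.6681 + 0.85·0.3319) ≈ 0.6238

0.624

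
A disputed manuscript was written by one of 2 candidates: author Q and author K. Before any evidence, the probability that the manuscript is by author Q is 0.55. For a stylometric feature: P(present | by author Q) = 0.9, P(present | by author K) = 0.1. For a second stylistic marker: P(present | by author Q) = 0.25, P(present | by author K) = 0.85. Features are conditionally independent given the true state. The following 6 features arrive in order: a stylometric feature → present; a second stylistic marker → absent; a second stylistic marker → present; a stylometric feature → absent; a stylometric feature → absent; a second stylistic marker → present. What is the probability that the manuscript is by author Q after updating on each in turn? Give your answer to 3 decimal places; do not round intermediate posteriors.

0.055

After a stylometric feature='present': P(author Q) = 0.9·0.5500 / (0.9·0.5500 + 0.1·0.4500) ≈ 0.9167
After a second stylistic marker='absent': P(author Q) = 0.75·0.9167 / (0.75·0.9167 + 0.15·0.0833) ≈ 0.9821
After a second stylistic marker='present': P(author Q) = 0.25·0.9821 / (0.25·0.9821 + 0.85·0.0179) ≈ 0.9418
After a stylometric feature='absent': P(author Q) = 0.1·0.9418 / (0.1·0.9418 + 0.9·0.0582) ≈ 0.6425
After a stylometric feature='absent': P(author Q) = 0.1·0.6425 / (0.1·0.6425 + 0.9·0.3575) ≈ 0.1665
After a second stylistic marker='present': P(author Q) = 0.25·0.1665 / (0.25·0.1665 + 0.85·0.8335) ≈ 0.0555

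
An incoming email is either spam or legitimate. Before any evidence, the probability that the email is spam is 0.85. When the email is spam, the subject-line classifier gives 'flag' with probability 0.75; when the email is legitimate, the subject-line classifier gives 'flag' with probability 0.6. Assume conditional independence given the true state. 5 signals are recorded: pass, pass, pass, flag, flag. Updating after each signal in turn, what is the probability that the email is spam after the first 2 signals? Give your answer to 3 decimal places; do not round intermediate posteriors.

Apply Bayes' rule sequentially, carrying P(spam) forward.
After 'pass': P(spam) = 0.25·0.8500 / (0.25·0.8500 + 0.4·0.1500) ≈ 0.7798
After 'pass': P(spam) = 0.25·0.7798 / (0.25·0.7798 + 0.4·0.2202) ≈ 0.6888

0.689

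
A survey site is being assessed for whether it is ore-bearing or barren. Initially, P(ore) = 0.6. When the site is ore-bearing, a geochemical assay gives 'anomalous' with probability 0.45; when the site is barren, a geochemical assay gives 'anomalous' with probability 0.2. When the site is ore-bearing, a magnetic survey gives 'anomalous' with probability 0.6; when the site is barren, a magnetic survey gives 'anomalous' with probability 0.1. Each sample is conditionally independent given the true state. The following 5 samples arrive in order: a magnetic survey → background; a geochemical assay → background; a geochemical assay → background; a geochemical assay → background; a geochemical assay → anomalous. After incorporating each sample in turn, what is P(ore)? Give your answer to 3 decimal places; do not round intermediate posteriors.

0.328

After a magnetic survey='background': P(ore) = 0.4·0.6000 / (0.4·0.6000 + 0.9·0.4000) ≈ 0.4000
After a geochemical assay='background': P(ore) = 0.55·0.4000 / (0.55·0.4000 + 0.8·0.6000) ≈ 0.3143
After a geochemical assay='background': P(ore) = 0.55·0.3143 / (0.55·0.3143 + 0.8·0.6857) ≈ 0.2396
After a geochemical assay='background': P(ore) = 0.55·0.2396 / (0.55·0.2396 + 0.8·0.7604) ≈ 0.1781
After a geochemical assay='anomalous': P(ore) = 0.45·0.1781 / (0.45·0.1781 + 0.2·0.8219) ≈ 0.3277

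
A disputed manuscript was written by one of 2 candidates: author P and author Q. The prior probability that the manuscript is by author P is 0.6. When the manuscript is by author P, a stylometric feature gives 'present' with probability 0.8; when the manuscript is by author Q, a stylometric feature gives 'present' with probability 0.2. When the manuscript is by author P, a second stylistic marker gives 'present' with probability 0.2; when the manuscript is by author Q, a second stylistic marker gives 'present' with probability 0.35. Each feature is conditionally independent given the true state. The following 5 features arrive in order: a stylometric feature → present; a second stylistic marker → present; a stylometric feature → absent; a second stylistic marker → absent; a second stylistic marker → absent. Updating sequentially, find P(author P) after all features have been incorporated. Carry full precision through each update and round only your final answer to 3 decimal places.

0.565

After a stylometric feature='present': P(author P) = 0.8·0.6000 / (0.8·0.6000 + 0.2·0.4000) ≈ 0.8571
After a second stylistic marker='present': P(author P) = 0.2·0.8571 / (0.2·0.8571 + 0.35·0.1429) ≈ 0.7742
After a stylometric feature='absent': P(author P) = 0.2·0.7742 / (0.2·0.7742 + 0.8·0.2258) ≈ 0.4615
After a second stylistic marker='absent': P(author P) = 0.8·0.4615 / (0.8·0.4615 + 0.65·0.5385) ≈ 0.5134
After a second stylistic marker='absent': P(author P) = 0.8·0.5134 / (0.8·0.5134 + 0.65·0.4866) ≈ 0.5649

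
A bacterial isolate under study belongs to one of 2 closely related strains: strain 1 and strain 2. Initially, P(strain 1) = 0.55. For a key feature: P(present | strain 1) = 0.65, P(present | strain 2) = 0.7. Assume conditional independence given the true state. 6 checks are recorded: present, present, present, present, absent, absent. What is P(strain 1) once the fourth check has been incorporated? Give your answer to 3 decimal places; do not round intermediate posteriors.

After 'present': P(strain 1) = 0.65·0.5500 / (0.65·0.5500 + 0.7·0.4500) ≈ 0.5316
After 'present': P(strain 1) = 0.65·0.5316 / (0.65·0.5316 + 0.7·0.4684) ≈ 0.5131
After 'present': P(strain 1) = 0.65·0.5131 / (0.65·0.5131 + 0.7·0.4869) ≈ 0.4946
After 'present': P(strain 1) = 0.65·0.4946 / (0.65·0.4946 + 0.7·0.5054) ≈ 0.4761

0.476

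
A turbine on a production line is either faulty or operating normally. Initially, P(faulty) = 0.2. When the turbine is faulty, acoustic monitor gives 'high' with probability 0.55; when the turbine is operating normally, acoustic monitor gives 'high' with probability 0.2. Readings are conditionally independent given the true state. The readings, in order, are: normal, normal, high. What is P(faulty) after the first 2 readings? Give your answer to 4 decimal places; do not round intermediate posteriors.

0.0733

Apply Bayes' rule sequentially, carrying P(faulty) forward.
After 'normal': P(faulty) = 0.45·0.2000 / (0.45·0.2000 + 0.8·0.8000) ≈ 0.1233
After 'normal': P(faulty) = 0.45·0.1233 / (0.45·0.1233 + 0.8·0.8767) ≈ 0.0733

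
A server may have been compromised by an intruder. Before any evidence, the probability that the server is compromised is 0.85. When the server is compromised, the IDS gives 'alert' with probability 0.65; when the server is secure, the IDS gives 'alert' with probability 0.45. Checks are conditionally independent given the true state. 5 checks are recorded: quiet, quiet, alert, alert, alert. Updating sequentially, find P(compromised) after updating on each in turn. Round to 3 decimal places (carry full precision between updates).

After 'quiet': P(compromised) = 0.35·0.8500 / (0.35·0.8500 + 0.55·0.1500) ≈ 0.7829
After 'quiet': P(compromised) = 0.35·0.7829 / (0.35·0.7829 + 0.55·0.2171) ≈ 0.6965
After 'alert': P(compromised) = 0.65·0.6965 / (0.65·0.6965 + 0.45·0.3035) ≈ 0.7682
After 'alert': P(compromised) = 0.65·0.7682 / (0.65·0.7682 + 0.45·0.2318) ≈ 0.8272
After 'alert': P(compromised) = 0.65·0.8272 / (0.65·0.8272 + 0.45·0.1728) ≈ 0.8737

0.874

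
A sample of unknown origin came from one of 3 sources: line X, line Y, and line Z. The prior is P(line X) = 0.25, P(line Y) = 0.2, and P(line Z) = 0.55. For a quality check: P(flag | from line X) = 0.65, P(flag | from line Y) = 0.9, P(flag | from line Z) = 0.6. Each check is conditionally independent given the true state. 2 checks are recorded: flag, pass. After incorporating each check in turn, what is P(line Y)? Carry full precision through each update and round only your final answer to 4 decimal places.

Each posterior becomes the prior for the next update.
After 'flag': normaliser = 0.65·0.2500 + 0.9·0.2000 + 0.6·0.5500; P(line X) ≈ 0.2416, P(line Y) ≈ 0.2677, P(line Z) ≈ 0.4907
After 'pass': normaliser = 0.35·0.2416 + 0.1·0.2677 + 0.4·0.4907; P(line X) ≈ 0.2749, P(line Y) ≈ 0.0870, P(line Z) ≈ 0.6381

0.0870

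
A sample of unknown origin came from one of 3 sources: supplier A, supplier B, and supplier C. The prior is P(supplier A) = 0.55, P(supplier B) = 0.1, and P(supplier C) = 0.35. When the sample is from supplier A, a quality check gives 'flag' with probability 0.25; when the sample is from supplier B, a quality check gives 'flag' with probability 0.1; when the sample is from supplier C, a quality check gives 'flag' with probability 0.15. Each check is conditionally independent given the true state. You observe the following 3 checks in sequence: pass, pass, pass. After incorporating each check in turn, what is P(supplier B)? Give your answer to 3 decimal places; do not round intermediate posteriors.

After 'pass': normaliser = 0.75·0.5500 + 0.9·0.1000 + 0.85·0.3500; P(supplier A) ≈ 0.5156, P(supplier B) ≈ 0.1125, P(supplier C) ≈ 0.3719
After 'pass': normaliser = 0.75·0.5156 + 0.9·0.1125 + 0.85·0.3719; P(supplier A) ≈ 0.4810, P(supplier B) ≈ 0.1259, P(supplier C) ≈ 0.3931
After 'pass': normaliser = 0.75·0.4810 + 0.9·0.1259 + 0.85·0.3931; P(supplier A) ≈ 0.4463, P(supplier B) ≈ 0.1402, P(supplier C) ≈ 0.4135

0.140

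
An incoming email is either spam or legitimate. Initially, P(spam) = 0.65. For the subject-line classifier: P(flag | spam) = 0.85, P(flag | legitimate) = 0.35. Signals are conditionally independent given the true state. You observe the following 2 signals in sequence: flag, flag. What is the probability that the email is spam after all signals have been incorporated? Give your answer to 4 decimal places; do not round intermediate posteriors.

0.9163

After 'flag': P(spam) = 0.85·0.6500 / (0.85·0.6500 + 0.35·0.3500) ≈ 0.8185
After 'flag': P(spam) = 0.85·0.8185 / (0.85·0.8185 + 0.35·0.1815) ≈ 0.9163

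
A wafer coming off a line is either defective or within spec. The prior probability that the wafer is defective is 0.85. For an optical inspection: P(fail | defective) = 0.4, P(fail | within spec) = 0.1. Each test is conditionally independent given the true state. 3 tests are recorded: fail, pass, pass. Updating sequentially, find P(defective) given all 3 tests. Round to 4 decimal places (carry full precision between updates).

0.9097

Apply Bayes' rule sequentially, carrying P(defective) forward.
After 'fail': P(defective) = 0.4·0.8500 / (0.4·0.8500 + 0.1·0.1500) ≈ 0.9577
After 'pass': P(defective) = 0.6·0.9577 / (0.6·0.9577 + 0.9·0.0423) ≈ 0.9379
After 'pass': P(defective) = 0.6·0.9379 / (0.6·0.9379 + 0.9·0.0621) ≈ 0.9097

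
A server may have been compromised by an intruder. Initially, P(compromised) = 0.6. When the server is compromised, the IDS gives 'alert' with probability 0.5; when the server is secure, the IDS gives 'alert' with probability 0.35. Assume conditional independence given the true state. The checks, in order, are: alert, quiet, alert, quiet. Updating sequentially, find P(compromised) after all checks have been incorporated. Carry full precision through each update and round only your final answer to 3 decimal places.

0.644

Apply Bayes' rule sequentially, carrying P(compromised) forward.
After 'alert': P(compromised) = 0.5·0.6000 / (0.5·0.6000 + 0.35·0.4000) ≈ 0.6818
After 'quiet': P(compromised) = 0.5·0.6818 / (0.5·0.6818 + 0.65·0.3182) ≈ 0.6224
After 'alert': P(compromised) = 0.5·0.6224 / (0.5·0.6224 + 0.35·0.3776) ≈ 0.7019
After 'quiet': P(compromised) = 0.5·0.7019 / (0.5·0.7019 + 0.65·0.2981) ≈ 0.6443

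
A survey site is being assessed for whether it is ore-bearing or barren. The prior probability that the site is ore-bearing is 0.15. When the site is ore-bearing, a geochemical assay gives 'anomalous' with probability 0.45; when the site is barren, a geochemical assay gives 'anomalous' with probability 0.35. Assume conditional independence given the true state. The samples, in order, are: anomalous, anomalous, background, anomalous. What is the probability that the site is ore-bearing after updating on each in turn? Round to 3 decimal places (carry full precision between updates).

After 'anomalous': P(ore) = 0.45·0.1500 / (0.45·0.1500 + 0.35·0.8500) ≈ 0.1849
After 'anomalous': P(ore) = 0.45·0.1849 / (0.45·0.1849 + 0.35·0.8151) ≈ 0.2258
After 'background': P(ore) = 0.55·0.2258 / (0.55·0.2258 + 0.65·0.7742) ≈ 0.1980
After 'anomalous': P(ore) = 0.45·0.1980 / (0.45·0.1980 + 0.35·0.8020) ≈ 0.2409

0.241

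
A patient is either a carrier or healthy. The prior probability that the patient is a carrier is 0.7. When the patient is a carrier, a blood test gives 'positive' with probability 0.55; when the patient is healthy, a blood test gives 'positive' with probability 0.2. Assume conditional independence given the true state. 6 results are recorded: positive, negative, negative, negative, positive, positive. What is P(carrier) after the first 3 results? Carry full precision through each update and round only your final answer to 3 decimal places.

0.670

After 'positive': P(carrier) = 0.55·0.7000 / (0.55·0.7000 + 0.2·0.3000) ≈ 0.8652
After 'negative': P(carrier) = 0.45·0.8652 / (0.45·0.8652 + 0.8·0.1348) ≈ 0.7831
After 'negative': P(carrier) = 0.45·0.7831 / (0.45·0.7831 + 0.8·0.2169) ≈ 0.6700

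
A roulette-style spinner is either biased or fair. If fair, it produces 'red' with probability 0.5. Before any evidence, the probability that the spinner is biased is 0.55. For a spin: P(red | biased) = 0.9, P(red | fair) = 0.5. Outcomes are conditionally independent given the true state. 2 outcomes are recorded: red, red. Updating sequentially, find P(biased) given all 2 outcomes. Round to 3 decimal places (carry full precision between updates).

After 'red': P(biased) = 0.9·0.5500 / (0.9·0.5500 + 0.5·0.4500) ≈ 0.6875
After 'red': P(biased) = 0.9·0.6875 / (0.9·0.6875 + 0.5·0.3125) ≈ 0.7984

0.798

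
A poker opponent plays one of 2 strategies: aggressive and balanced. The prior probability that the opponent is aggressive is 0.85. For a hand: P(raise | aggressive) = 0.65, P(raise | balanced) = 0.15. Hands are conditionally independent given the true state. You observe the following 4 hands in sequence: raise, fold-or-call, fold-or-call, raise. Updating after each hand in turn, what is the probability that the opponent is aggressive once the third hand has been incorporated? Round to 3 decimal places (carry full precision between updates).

0.806

After 'raise': P(aggressive) = 0.65·0.8500 / (0.65·0.8500 + 0.15·0.1500) ≈ 0.9609
After 'fold-or-call': P(aggressive) = 0.35·0.9609 / (0.35·0.9609 + 0.85·0.0391) ≈ 0.9100
After 'fold-or-call': P(aggressive) = 0.35·0.9100 / (0.35·0.9100 + 0.85·0.0900) ≈ 0.8063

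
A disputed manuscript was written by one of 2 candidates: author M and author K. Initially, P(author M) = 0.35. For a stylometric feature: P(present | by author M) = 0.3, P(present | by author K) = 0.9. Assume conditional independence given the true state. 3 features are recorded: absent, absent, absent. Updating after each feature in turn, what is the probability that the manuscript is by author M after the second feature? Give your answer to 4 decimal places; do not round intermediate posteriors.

Apply Bayes' rule sequentially, carrying P(author M) forward.
After 'absent': P(author M) = 0.7·0.3500 / (0.7·0.3500 + 0.1·0.6500) ≈ 0.7903
After 'absent': P(author M) = 0.7·0.7903 / (0.7·0.7903 + 0.1·0.2097) ≈ 0.9635

0.9635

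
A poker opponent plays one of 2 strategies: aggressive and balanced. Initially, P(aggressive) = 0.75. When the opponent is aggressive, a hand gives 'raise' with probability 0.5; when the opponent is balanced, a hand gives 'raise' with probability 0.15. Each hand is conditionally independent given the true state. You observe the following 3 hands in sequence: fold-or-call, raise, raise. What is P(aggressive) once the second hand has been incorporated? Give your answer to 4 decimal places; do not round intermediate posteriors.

0.8547

After 'fold-or-call': P(aggressive) = 0.5·0.7500 / (0.5·0.7500 + 0.85·0.2500) ≈ 0.6383
After 'raise': P(aggressive) = 0.5·0.6383 / (0.5·0.6383 + 0.15·0.3617) ≈ 0.8547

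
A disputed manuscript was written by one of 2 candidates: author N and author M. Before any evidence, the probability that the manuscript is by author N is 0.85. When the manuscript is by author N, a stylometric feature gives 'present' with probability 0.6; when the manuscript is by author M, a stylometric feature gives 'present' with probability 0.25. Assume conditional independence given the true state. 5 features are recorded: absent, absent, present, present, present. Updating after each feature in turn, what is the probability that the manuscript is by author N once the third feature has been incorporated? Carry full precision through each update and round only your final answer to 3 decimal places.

0.795

After 'absent': P(author N) = 0.4·0.8500 / (0.4·0.8500 + 0.75·0.1500) ≈ 0.7514
After 'absent': P(author N) = 0.4·0.7514 / (0.4·0.7514 + 0.75·0.2486) ≈ 0.6171
After 'present': P(author N) = 0.6·0.6171 / (0.6·0.6171 + 0.25·0.3829) ≈ 0.7946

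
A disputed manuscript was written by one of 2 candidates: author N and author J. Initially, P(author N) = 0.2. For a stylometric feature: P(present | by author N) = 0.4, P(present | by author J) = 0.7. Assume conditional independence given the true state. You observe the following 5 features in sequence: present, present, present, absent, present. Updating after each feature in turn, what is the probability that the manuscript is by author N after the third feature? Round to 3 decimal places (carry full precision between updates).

After 'present': P(author N) = 0.4·0.2000 / (0.4·0.2000 + 0.7·0.8000) ≈ 0.1250
After 'present': P(author N) = 0.4·0.1250 / (0.4·0.1250 + 0.7·0.8750) ≈ 0.0755
After 'present': P(author N) = 0.4·0.0755 / (0.4·0.0755 + 0.7·0.9245) ≈ 0.0446

0.045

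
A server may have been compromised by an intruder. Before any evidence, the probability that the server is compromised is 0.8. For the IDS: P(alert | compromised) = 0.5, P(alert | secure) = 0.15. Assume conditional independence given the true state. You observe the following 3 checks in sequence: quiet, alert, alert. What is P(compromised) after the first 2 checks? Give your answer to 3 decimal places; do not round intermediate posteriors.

0.887

After 'quiet': P(compromised) = 0.5·0.8000 / (0.5·0.8000 + 0.85·0.2000) ≈ 0.7018
After 'alert': P(compromised) = 0.5·0.7018 / (0.5·0.7018 + 0.15·0.2982) ≈ 0.8869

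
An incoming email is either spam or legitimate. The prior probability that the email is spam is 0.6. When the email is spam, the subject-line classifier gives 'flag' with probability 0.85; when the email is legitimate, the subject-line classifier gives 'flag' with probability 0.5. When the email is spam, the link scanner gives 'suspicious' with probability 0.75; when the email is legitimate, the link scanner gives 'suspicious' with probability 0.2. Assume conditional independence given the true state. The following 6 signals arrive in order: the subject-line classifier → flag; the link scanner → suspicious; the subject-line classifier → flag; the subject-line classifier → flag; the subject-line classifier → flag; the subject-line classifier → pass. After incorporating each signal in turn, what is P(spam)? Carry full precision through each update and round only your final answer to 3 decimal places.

0.934

After the subject-line classifier='flag': P(spam) = 0.85·0.6000 / (0.85·0.6000 + 0.5·0.4000) ≈ 0.7183
After the link scanner='suspicious': P(spam) = 0.75·0.7183 / (0.75·0.7183 + 0.2·0.2817) ≈ 0.9053
After the subject-line classifier='flag': P(spam) = 0.85·0.9053 / (0.85·0.9053 + 0.5·0.0947) ≈ 0.9420
After the subject-line classifier='flag': P(spam) = 0.85·0.9420 / (0.85·0.9420 + 0.5·0.0580) ≈ 0.9651
After the subject-line classifier='flag': P(spam) = 0.85·0.9651 / (0.85·0.9651 + 0.5·0.0349) ≈ 0.9792
After the subject-line classifier='pass': P(spam) = 0.15·0.9792 / (0.15·0.9792 + 0.5·0.0208) ≈ 0.9337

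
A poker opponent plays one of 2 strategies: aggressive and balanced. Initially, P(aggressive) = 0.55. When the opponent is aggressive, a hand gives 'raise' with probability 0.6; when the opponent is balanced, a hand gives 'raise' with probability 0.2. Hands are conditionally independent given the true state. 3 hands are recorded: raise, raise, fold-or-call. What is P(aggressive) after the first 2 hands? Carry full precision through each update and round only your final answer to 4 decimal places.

After 'raise': P(aggressive) = 0.6·0.5500 / (0.6·0.5500 + 0.2·0.4500) ≈ 0.7857
After 'raise': P(aggressive) = 0.6·0.7857 / (0.6·0.7857 + 0.2·0.2143) ≈ 0.9167

0.9167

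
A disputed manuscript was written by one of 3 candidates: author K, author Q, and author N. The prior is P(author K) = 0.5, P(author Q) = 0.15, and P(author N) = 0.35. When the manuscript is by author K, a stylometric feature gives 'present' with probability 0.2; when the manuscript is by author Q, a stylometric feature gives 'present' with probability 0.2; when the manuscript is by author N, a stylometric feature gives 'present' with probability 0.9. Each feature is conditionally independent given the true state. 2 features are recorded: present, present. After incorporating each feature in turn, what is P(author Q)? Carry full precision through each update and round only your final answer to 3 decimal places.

0.019

Each posterior becomes the prior for the next update.
After 'present': normaliser = 0.2·0.5000 + 0.2·0.1500 + 0.9·0.3500; P(author K) ≈ 0.2247, P(author Q) ≈ 0.0674, P(author N) ≈ 0.7079
After 'present': normaliser = 0.2·0.2247 + 0.2·0.0674 + 0.9·0.7079; P(author K) ≈ 0.0646, P(author Q) ≈ 0.0194, P(author N) ≈ 0.9160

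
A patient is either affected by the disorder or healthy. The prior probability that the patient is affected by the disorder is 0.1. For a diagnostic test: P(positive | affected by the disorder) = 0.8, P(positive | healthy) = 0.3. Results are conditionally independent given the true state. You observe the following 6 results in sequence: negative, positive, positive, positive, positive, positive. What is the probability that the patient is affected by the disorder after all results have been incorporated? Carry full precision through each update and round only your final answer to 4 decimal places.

After 'negative': P(affected) = 0.2·0.1000 / (0.2·0.1000 + 0.7·0.9000) ≈ 0.0308
After 'positive': P(affected) = 0.8·0.0308 / (0.8·0.0308 + 0.3·0.9692) ≈ 0.0780
After 'positive': P(affected) = 0.8·0.0780 / (0.8·0.0780 + 0.3·0.9220) ≈ 0.1842
After 'positive': P(affected) = 0.8·0.1842 / (0.8·0.1842 + 0.3·0.8158) ≈ 0.3758
After 'positive': P(affected) = 0.8·0.3758 / (0.8·0.3758 + 0.3·0.6242) ≈ 0.6162
After 'positive': P(affected) = 0.8·0.6162 / (0.8·0.6162 + 0.3·0.3838) ≈ 0.8106

0.8106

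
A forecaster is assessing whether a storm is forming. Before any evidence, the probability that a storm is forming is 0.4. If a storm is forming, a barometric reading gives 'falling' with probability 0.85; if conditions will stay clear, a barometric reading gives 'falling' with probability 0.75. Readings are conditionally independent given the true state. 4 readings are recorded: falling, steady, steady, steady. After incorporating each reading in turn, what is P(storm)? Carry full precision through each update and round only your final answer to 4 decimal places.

0.1403

After 'falling': P(storm) = 0.85·0.4000 / (0.85·0.4000 + 0.75·0.6000) ≈ 0.4304
After 'steady': P(storm) = 0.15·0.4304 / (0.15·0.4304 + 0.25·0.5696) ≈ 0.3119
After 'steady': P(storm) = 0.15·0.3119 / (0.15·0.3119 + 0.25·0.6881) ≈ 0.2138
After 'steady': P(storm) = 0.15·0.2138 / (0.15·0.2138 + 0.25·0.7862) ≈ 0.1403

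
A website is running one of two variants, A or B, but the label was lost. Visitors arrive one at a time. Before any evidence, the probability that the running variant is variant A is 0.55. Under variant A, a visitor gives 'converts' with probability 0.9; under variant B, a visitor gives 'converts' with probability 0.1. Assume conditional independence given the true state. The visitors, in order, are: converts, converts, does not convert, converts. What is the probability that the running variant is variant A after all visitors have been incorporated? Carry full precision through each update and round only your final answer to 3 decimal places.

0.990

After 'converts': P(A) = 0.9·0.5500 / (0.9·0.5500 + 0.1·0.4500) ≈ 0.9167
After 'converts': P(A) = 0.9·0.9167 / (0.9·0.9167 + 0.1·0.0833) ≈ 0.9900
After 'does not convert': P(A) = 0.1·0.9900 / (0.1·0.9900 + 0.9·0.0100) ≈ 0.9167
After 'converts': P(A) = 0.9·0.9167 / (0.9·0.9167 + 0.1·0.0833) ≈ 0.9900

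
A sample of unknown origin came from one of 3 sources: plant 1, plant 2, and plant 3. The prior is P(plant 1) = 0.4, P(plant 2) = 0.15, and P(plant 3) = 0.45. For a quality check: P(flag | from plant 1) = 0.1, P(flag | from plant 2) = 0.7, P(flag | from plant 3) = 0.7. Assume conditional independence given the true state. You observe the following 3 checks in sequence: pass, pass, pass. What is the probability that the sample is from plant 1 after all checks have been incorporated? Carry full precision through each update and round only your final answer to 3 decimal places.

0.947

Apply Bayes' rule sequentially, carrying P(plant 1) forward.
After 'pass': normaliser = 0.9·0.4000 + 0.3·0.1500 + 0.3·0.4500; P(plant 1) ≈ 0.6667, P(plant 2) ≈ 0.0833, P(plant 3) ≈ 0.2500
After 'pass': normaliser = 0.9·0.6667 + 0.3·0.0833 + 0.3·0.2500; P(plant 1) ≈ 0.8571, P(plant 2) ≈ 0.0357, P(plant 3) ≈ 0.1071
After 'pass': normaliser = 0.9·0.8571 + 0.3·0.0357 + 0.3·0.1071; P(plant 1) ≈ 0.9474, P(plant 2) ≈ 0.0132, P(plant 3) ≈ 0.0395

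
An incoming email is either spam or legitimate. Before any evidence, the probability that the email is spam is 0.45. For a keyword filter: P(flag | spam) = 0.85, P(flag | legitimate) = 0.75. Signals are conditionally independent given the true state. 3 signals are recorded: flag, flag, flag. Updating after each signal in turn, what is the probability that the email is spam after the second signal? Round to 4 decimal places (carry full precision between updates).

0.5124

Apply Bayes' rule sequentially, carrying P(spam) forward.
After 'flag': P(spam) = 0.85·0.4500 / (0.85·0.4500 + 0.75·0.5500) ≈ 0.4811
After 'flag': P(spam) = 0.85·0.4811 / (0.85·0.4811 + 0.75·0.5189) ≈ 0.5124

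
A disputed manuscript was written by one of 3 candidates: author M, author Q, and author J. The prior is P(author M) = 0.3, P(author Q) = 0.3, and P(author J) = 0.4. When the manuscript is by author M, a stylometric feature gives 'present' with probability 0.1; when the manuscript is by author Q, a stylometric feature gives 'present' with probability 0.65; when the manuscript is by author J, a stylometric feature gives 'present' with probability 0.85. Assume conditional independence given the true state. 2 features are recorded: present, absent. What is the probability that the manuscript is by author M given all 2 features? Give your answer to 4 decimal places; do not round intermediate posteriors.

0.1846

After 'present': normaliser = 0.1·0.3000 + 0.65·0.3000 + 0.85·0.4000; P(author M) ≈ 0.0531, P(author Q) ≈ 0.3451, P(author J) ≈ 0.6018
After 'absent': normaliser = 0.9·0.0531 + 0.35·0.3451 + 0.15·0.6018; P(author M) ≈ 0.1846, P(author Q) ≈ 0.4667, P(author J) ≈ 0.3487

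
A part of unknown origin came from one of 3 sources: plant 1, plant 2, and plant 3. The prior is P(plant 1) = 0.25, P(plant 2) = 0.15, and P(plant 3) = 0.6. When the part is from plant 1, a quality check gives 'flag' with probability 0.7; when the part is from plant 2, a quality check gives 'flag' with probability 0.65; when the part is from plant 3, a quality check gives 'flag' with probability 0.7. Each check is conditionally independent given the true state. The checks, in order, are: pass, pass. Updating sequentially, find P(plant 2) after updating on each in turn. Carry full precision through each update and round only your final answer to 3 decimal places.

0.194

After 'pass': normaliser = 0.3·0.2500 + 0.35·0.1500 + 0.3·0.6000; P(plant 1) ≈ 0.2439, P(plant 2) ≈ 0.1707, P(plant 3) ≈ 0.5854
After 'pass': normaliser = 0.3·0.2439 + 0.35·0.1707 + 0.3·0.5854; P(plant 1) ≈ 0.2372, P(plant 2) ≈ 0.1937, P(plant 3) ≈ 0.5692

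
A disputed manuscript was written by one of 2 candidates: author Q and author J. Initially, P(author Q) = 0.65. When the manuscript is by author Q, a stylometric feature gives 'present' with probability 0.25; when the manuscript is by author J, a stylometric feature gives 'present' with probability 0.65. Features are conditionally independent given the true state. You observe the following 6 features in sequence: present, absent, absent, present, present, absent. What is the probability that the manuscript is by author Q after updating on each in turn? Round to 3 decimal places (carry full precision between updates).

After 'present': P(author Q) = 0.25·0.6500 / (0.25·0.6500 + 0.65·0.3500) ≈ 0.4167
After 'absent': P(author Q) = 0.75·0.4167 / (0.75·0.4167 + 0.35·0.5833) ≈ 0.6048
After 'absent': P(author Q) = 0.75·0.6048 / (0.75·0.6048 + 0.35·0.3952) ≈ 0.7663
After 'present': P(author Q) = 0.25·0.7663 / (0.25·0.7663 + 0.65·0.2337) ≈ 0.5578
After 'present': P(author Q) = 0.25·0.5578 / (0.25·0.5578 + 0.65·0.4422) ≈ 0.3267
After 'absent': P(author Q) = 0.75·0.3267 / (0.75·0.3267 + 0.35·0.6733) ≈ 0.5097

0.510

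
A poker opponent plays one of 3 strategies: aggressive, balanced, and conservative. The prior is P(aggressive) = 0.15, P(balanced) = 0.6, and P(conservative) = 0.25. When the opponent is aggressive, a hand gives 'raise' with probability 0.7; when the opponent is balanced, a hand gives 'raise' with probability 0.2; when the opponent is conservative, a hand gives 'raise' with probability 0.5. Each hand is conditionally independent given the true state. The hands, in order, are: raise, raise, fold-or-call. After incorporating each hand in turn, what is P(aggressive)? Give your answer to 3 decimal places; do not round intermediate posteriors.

Each posterior becomes the prior for the next update.
After 'raise': normaliser = 0.7·0.1500 + 0.2·0.6000 + 0.5·0.2500; P(aggressive) ≈ 0.3000, P(balanced) ≈ 0.3429, P(conservative) ≈ 0.3571
After 'raise': normaliser = 0.7·0.3000 + 0.2·0.3429 + 0.5·0.3571; P(aggressive) ≈ 0.4594, P(balanced) ≈ 0.1500, P(conservative) ≈ 0.3906
After 'fold-or-call': normaliser = 0.3·0.4594 + 0.8·0.1500 + 0.5·0.3906; P(aggressive) ≈ 0.3041, P(balanced) ≈ 0.2648, P(conservative) ≈ 0.4310

0.304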